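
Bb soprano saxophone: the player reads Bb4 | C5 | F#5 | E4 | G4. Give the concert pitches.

Ab4 Bb4 E5 D4 F4

Written C4 on the Bb soprano saxophone sounds as Bb3, a major second lower; apply that shift to every note.
Bb4 becomes Ab4
C5 becomes Bb4
F#5 becomes E5
E4 becomes D4
G4 becomes F4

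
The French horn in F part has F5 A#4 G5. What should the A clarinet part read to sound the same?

First find concert pitch: the French horn in F sounds a perfect fifth below written, so F5 A#4 G5 sounds Bb4 D#4 C5.
Then write for A clarinet: it sounds a minor third below written, so the part must be a minor third above concert.
Bb4 → Db5
D#4 → F#4
C5 → Eb5

Db5 F#4 Eb5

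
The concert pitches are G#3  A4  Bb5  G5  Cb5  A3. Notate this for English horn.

Written C4 sounds as F3 on the English horn, so concert pitches are written a perfect fifth up.
G#3 -> D#4
A4 -> E5
Bb5 -> F6
G5 -> D6
Cb5 -> Gb5
A3 -> E4

D#4 E5 F6 D6 Gb5 E4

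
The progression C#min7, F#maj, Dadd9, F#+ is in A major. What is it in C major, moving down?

Emin7 Amaj Fadd9 A+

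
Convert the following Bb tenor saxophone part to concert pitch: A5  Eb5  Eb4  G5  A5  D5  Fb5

G4 Db4 Db3 F4 G4 C4 Ebb4

The Bb tenor saxophone sounds a major ninth below written, so transpose each written note down a major ninth.
A5 → G4
Eb5 → Db4
Eb4 → Db3
G5 → F4
A5 → G4
D5 → C4
Fb5 → Ebb4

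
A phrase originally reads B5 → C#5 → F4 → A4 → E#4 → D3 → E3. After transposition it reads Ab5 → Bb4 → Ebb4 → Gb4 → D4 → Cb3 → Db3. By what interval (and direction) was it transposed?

down an augmented second

From B5 to Ab5 is 2 letter names — a second of some quality.
Ab5 to B5 is 3 semitones, which makes it an augmented second; the second version is lower, so the direction is down.
Checking another pair — E3 → Db3 — gives the same interval.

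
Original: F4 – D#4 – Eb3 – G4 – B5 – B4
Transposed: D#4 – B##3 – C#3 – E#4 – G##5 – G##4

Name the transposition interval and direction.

down a diminished third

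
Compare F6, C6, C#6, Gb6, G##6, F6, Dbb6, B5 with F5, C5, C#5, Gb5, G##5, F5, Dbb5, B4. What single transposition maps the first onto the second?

Take the first pair: F6 → F5. F to F spans 8 letter names, so the interval is some kind of octave.
F5 to F6 is 12 semitones, which makes it a perfect octave; the second version is lower, so the direction is down.
Checking another pair — B5 → B4 — gives the same interval.

down a perfect octave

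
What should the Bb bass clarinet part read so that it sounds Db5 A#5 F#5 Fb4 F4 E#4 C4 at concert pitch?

Eb6 B#6 G#6 Gb5 G5 F##5 D5

The Bb bass clarinet sounds a major ninth below written, so the written part must be a major ninth above concert — transpose each note up.
Db5 gives Eb6
A#5 gives B#6
F#5 gives G#6
Fb4 gives Gb5
F4 gives G5
E#4 gives F##5
C4 gives D5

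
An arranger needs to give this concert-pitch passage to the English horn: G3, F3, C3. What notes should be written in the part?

Written C4 sounds as F3 on the English horn, so concert pitches are written a perfect fifth up.
G3 → D4
F3 → C4
C3 → G3

D4 C4 G3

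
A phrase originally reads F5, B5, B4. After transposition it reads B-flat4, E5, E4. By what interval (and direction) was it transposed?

Take the first pair: F5 → Bb4. F to B spans 5 letter names, so the interval is some kind of fifth.
Bb4 to F5 is 7 semitones, which makes it a perfect fifth; the second version is lower, so the direction is down.
Checking another pair — B4 → E4 — gives the same interval.

down a perfect fifth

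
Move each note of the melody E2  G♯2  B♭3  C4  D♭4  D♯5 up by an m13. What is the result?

A minor thirteenth up from E2 gives C4.
G#2 up a minor thirteenth is E4.
Bb3 up a minor thirteenth is Gb5.
C4 up a minor thirteenth is Ab5.
A minor thirteenth up from Db4 gives Bbb5.
A minor thirteenth up from D#5 gives B6.

C4 E4 Gb5 Ab5 Bbb5 B6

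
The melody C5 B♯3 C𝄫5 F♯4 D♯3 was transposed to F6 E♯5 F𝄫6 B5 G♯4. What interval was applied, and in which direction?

up a perfect eleventh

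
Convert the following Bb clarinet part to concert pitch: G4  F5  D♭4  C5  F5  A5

Written C4 on the Bb clarinet sounds as Bb3, a major second lower; apply that shift to every note.
G4 to F4
F5 to Eb5
Db4 to Cb4
C5 to Bb4
F5 to Eb5
A5 to G5

F4 Eb5 Cb4 Bb4 Eb5 G5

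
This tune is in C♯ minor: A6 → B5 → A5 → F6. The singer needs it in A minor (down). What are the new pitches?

C♯ minor to A minor down is a major third, so every note moves down by that interval.
A6 to F6
B5 to G5
A5 to F5
F6 to Db6

F6 G5 F5 Db6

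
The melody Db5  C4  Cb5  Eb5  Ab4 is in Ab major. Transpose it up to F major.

From Ab up to F is a major sixth; apply that to each pitch.
Db5 to Bb5
C4 to A4
Cb5 to Ab5
Eb5 to C6
Ab4 to F5

Bb5 A4 Ab5 C6 F5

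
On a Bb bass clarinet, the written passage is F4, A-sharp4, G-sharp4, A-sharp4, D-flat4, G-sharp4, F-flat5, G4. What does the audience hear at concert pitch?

The Bb bass clarinet sounds a major ninth below written, so transpose each written note down a major ninth.
F4 gives Eb3
A#4 gives G#3
G#4 gives F#3
A#4 gives G#3
Db4 gives Cb3
G#4 gives F#3
Fb5 gives Ebb4
G4 gives F3

Eb3 G#3 F#3 G#3 Cb3 F#3 Ebb4 F3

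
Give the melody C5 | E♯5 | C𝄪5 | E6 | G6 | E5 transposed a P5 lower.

F4 A#4 F##4 A5 C6 A4

A perfect fifth down from C5 gives F4.
A perfect fifth down from E#5 gives A#4.
A perfect fifth down from C##5 gives F##4.
E6 down a perfect fifth is A5.
G6 down a perfect fifth is C6.
E5: a fifth down reaches A, and 7 semitones makes it A4.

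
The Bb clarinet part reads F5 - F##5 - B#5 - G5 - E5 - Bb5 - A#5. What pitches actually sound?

Eb5 E#5 A#5 F5 D5 Ab5 G#5

The Bb clarinet sounds a major second below written, so transpose each written note down a major second.
F5 -> Eb5
F##5 -> E#5
B#5 -> A#5
G5 -> F5
E5 -> D5
Bb5 -> Ab5
A#5 -> G#5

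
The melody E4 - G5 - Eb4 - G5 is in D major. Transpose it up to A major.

From D up to A is a perfect fifth; apply that to each pitch.
E4 becomes B4
G5 becomes D6
Eb4 becomes Bb4
G5 becomes D6

B4 D6 Bb4 D6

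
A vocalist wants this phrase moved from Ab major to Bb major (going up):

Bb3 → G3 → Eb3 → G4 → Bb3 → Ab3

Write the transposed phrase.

From Ab up to Bb is a major second; apply that to each pitch.
Bb3 to C4
G3 to A3
Eb3 to F3
G4 to A4
Bb3 to C4
Ab3 to Bb3

C4 A3 F3 A4 C4 Bb3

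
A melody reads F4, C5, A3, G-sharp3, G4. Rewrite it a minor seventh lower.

G3 D4 B2 A#2 A3

F4 gives G3
C5 gives D4
A3 gives B2
G#3 gives A#2
G4 gives A3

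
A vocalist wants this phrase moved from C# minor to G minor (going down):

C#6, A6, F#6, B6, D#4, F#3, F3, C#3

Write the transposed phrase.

G5 Eb6 C6 F6 A3 C3 Cb3 G2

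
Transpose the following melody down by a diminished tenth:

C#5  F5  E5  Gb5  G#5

A##3 D#4 C##4 E4 E##4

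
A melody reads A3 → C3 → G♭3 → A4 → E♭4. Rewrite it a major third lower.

A3 to F3
C3 to Ab2
Gb3 to Ebb3
A4 to F4
Eb4 to Cb4

F3 Ab2 Ebb3 F4 Cb4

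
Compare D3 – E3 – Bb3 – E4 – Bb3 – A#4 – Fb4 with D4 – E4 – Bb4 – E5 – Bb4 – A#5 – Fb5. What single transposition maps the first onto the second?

Take the first pair: D3 → D4. D to D spans 8 letter names, so the interval is some kind of octave.
D3 to D4 is 12 semitones, which makes it a perfect octave; the second version is higher, so the direction is up.
Checking another pair — Fb4 → Fb5 — gives the same interval.

up a perfect octave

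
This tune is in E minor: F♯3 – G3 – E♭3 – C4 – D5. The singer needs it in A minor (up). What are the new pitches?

B3 C4 Ab3 F4 G5

E minor to A minor up is a perfect fourth, so every note moves up by that interval.
F#3 becomes B3
G3 becomes C4
Eb3 becomes Ab3
C4 becomes F4
D5 becomes G5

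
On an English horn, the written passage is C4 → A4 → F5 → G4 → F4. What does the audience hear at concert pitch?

The English horn sounds a perfect fifth below written, so transpose each written note down a perfect fifth.
C4 to F3
A4 to D4
F5 to Bb4
G4 to C4
F4 to Bb3

F3 D4 Bb4 C4 Bb3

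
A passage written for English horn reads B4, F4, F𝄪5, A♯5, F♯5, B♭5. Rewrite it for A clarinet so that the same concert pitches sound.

G4 Db4 D#5 F#5 D5 Gb5

First find concert pitch: the English horn sounds a perfect fifth below written, so B4 F4 F𝄪5 A♯5 F♯5 B♭5 sounds E4 Bb3 B#4 D#5 B4 Eb5.
Then write for A clarinet: it sounds a minor third below written, so the part must be a minor third above concert.
E4 → G4
Bb3 → Db4
B#4 → D#5
D#5 → F#5
B4 → D5
Eb5 → Gb5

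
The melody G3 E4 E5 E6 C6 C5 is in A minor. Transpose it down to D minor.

C3 A3 A4 A5 F5 F4

A minor to D minor down is a perfect fifth, so every note moves down by that interval.
G3 gives C3
E4 gives A3
E5 gives A4
E6 gives A5
C6 gives F5
C5 gives F4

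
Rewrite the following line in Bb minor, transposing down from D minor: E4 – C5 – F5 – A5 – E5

From D down to Bb is a major third; apply that to each pitch.
E4 → C4
C5 → Ab4
F5 → Db5
A5 → F5
E5 → C5

C4 Ab4 Db5 F5 C5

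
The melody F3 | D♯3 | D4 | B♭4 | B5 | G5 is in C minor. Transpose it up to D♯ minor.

G#3 E##3 E#4 C#5 C##6 A#5

C minor to D♯ minor up is an augmented second, so every note moves up by that interval.
F3 gives G#3
D#3 gives E##3
D4 gives E#4
Bb4 gives C#5
B5 gives C##6
G5 gives A#5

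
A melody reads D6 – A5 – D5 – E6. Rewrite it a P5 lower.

D6: a fifth down reaches G, and 7 semitones makes it G5.
A5: a fifth down reaches D, and 7 semitones makes it D5.
D5: a fifth down reaches G, and 7 semitones makes it G4.
A perfect fifth down from E6 gives A5.

G5 D5 G4 A5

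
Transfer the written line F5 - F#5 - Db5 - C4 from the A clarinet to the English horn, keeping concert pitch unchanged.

First find concert pitch: the A clarinet sounds a minor third below written, so F5 F#5 Db5 C4 sounds D5 D#5 Bb4 A3.
Then write for English horn: it sounds a perfect fifth below written, so the part must be a perfect fifth above concert.
D5 → A5
D#5 → A#5
Bb4 → F5
A3 → E4

A5 A#5 F5 E4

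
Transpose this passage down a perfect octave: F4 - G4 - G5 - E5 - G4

F3 G3 G4 E4 G3

F4 gives F3
G4 gives G3
G5 gives G4
E5 gives E4
G4 gives G3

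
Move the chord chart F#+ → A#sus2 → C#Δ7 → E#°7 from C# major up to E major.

A+ C#sus2 EΔ7 G#°7

C# major up to E major is a minor third; each chord root moves by that interval while the quality stays the same.
F#+: root F# up a minor third → A, giving A+.
A#sus2: root A# up a minor third → C#, giving C#sus2.
C#Δ7: root C# up a minor third → E, giving EΔ7.
E#°7: root E# up a minor third → G#, giving G#°7.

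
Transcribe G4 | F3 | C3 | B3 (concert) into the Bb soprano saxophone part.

A4 G3 D3 C#4

The Bb soprano saxophone sounds a major second below written, so the written part must be a major second above concert — transpose each note up.
G4 to A4
F3 to G3
C3 to D3
B3 to C#4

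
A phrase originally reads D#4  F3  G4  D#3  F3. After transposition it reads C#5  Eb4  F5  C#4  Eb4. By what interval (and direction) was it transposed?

up a minor seventh

From D#4 to C#5 is 7 letter names — a seventh of some quality.
D#4 to C#5 is 10 semitones, which makes it a minor seventh; the second version is higher, so the direction is up.
Checking another pair — F3 → Eb4 — gives the same interval.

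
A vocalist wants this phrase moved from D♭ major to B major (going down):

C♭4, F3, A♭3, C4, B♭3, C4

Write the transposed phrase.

A3 D#3 F#3 A#3 G#3 A#3

From D♭ down to B is a diminished third; apply that to each pitch.
Cb4 gives A3
F3 gives D#3
Ab3 gives F#3
C4 gives A#3
Bb3 gives G#3
C4 gives A#3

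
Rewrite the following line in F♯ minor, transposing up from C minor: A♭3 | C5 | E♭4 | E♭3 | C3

D4 F#5 A4 A3 F#3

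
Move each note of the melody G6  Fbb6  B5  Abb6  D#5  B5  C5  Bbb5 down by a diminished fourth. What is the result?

D#6 Cb6 F##5 Eb6 A##4 F##5 G#4 F5

G6: a fourth down reaches D, and 4 semitones makes it D#6.
Fbb6: a fourth down reaches C, and 4 semitones makes it Cb6.
B5: a fourth down reaches F, and 4 semitones makes it F##5.
Abb6 down a diminished fourth is Eb6.
A diminished fourth down from D#5 gives A##4.
A diminished fourth down from B5 gives F##5.
A diminished fourth down from C5 gives G#4.
A diminished fourth down from Bbb5 gives F5.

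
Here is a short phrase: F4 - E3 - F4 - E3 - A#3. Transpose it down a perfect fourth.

C4 B2 C4 B2 E#3

F4 -> C4
E3 -> B2
F4 -> C4
E3 -> B2
A#3 -> E#3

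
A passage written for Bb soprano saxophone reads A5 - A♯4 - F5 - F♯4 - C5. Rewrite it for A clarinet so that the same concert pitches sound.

Bb5 B4 Gb5 G4 Db5

First find concert pitch: the Bb soprano saxophone sounds a major second below written, so A5 A♯4 F5 F♯4 C5 sounds G5 G#4 Eb5 E4 Bb4.
Then write for A clarinet: it sounds a minor third below written, so the part must be a minor third above concert.
G5 → Bb5
G#4 → B4
Eb5 → Gb5
E4 → G4
Bb4 → Db5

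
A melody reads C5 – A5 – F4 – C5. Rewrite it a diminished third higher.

Ebb5 Cb6 Abb4 Ebb5

C5 to Ebb5
A5 to Cb6
F4 to Abb4
C5 to Ebb5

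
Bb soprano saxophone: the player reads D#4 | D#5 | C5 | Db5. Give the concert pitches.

Written C4 on the Bb soprano saxophone sounds as Bb3, a major second lower; apply that shift to every note.
D#4 becomes C#4
D#5 becomes C#5
C5 becomes Bb4
Db5 becomes Cb5

C#4 C#5 Bb4 Cb5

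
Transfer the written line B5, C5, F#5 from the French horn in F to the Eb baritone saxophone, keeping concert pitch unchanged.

C#7 D6 G#6

First find concert pitch: the French horn in F sounds a perfect fifth below written, so B5 C5 F#5 sounds E5 F4 B4.
Then write for Eb baritone saxophone: it sounds a major thirteenth below written, so the part must be a major thirteenth above concert.
E5 → C#7
F4 → D6
B4 → G#6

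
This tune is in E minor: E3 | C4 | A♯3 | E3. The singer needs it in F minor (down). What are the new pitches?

F2 Db3 B2 F2

E minor to F minor down is a major seventh, so every note moves down by that interval.
E3 -> F2
C4 -> Db3
A#3 -> B2
E3 -> F2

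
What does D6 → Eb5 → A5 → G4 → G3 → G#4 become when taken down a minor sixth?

F#5 G4 C#5 B3 B2 B#3

A minor sixth down from D6 gives F#5.
A minor sixth down from Eb5 gives G4.
A5 down a minor sixth is C#5.
G4: a sixth down reaches B, and 8 semitones makes it B3.
G3 down a minor sixth is B2.
G#4 down a minor sixth is B#3.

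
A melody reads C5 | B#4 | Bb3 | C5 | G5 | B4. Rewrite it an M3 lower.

Ab4 G#4 Gb3 Ab4 Eb5 G4

C5 to Ab4
B#4 to G#4
Bb3 to Gb3
C5 to Ab4
G5 to Eb5
B4 to G4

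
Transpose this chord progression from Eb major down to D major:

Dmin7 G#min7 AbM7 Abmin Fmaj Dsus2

C#min7 F##min7 GM7 Gmin Emaj C#sus2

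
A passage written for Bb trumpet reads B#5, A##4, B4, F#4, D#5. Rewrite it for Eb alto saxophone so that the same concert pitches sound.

First find concert pitch: the Bb trumpet sounds a major second below written, so B#5 A##4 B4 F#4 D#5 sounds A#5 G##4 A4 E4 C#5.
Then write for Eb alto saxophone: it sounds a major sixth below written, so the part must be a major sixth above concert.
A#5 → F##6
G##4 → E##5
A4 → F#5
E4 → C#5
C#5 → A#5

F##6 E##5 F#5 C#5 A#5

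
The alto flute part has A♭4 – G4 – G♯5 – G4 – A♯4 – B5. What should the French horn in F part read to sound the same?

Bb4 A4 A#5 A4 B#4 C#6

First find concert pitch: the alto flute sounds a perfect fourth below written, so A♭4 G4 G♯5 G4 A♯4 B5 sounds Eb4 D4 D#5 D4 E#4 F#5.
Then write for French horn in F: it sounds a perfect fifth below written, so the part must be a perfect fifth above concert.
Eb4 → Bb4
D4 → A4
D#5 → A#5
D4 → A4
E#4 → B#4
F#5 → C#6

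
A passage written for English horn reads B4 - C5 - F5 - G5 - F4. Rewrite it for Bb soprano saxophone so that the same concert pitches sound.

F#4 G4 C5 D5 C4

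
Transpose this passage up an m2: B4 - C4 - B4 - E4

C5 Db4 C5 F4

B4 → C5
C4 → Db4
B4 → C5
E4 → F4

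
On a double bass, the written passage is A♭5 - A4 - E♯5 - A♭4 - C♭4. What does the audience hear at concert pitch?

Written C4 on the double bass sounds as C3, a perfect octave lower; apply that shift to every note.
Ab5 gives Ab4
A4 gives A3
E#5 gives E#4
Ab4 gives Ab3
Cb4 gives Cb3

Ab4 A3 E#4 Ab3 Cb3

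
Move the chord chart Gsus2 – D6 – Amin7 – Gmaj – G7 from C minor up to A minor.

C minor up to A minor is a major sixth; each chord root moves by that interval while the quality stays the same.
Gsus2: root G up a major sixth → E, giving Esus2.
D6: root D up a major sixth → B, giving B6.
Amin7: root A up a major sixth → F#, giving F#min7.
Gmaj: root G up a major sixth → E, giving Emaj.
G7: root G up a major sixth → E, giving E7.

Esus2 B6 F#min7 Emaj E7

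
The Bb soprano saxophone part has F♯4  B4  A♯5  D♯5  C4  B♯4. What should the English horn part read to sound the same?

First find concert pitch: the Bb soprano saxophone sounds a major second below written, so F♯4 B4 A♯5 D♯5 C4 B♯4 sounds E4 A4 G#5 C#5 Bb3 A#4.
Then write for English horn: it sounds a perfect fifth below written, so the part must be a perfect fifth above concert.
E4 → B4
A4 → E5
G#5 → D#6
C#5 → G#5
Bb3 → F4
A#4 → E#5

B4 E5 D#6 G#5 F4 E#5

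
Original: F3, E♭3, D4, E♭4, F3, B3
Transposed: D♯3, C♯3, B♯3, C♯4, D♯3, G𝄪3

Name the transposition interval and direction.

From F3 to D#3 is 3 letter names — a third of some quality.
D#3 to F3 is 2 semitones, which makes it a diminished third; the second version is lower, so the direction is down.
Checking another pair — B3 → G##3 — gives the same interval.

down a diminished third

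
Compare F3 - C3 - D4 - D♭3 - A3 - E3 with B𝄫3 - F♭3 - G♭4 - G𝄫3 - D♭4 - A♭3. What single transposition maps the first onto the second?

up a diminished fourth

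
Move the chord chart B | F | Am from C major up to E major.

D# A C#m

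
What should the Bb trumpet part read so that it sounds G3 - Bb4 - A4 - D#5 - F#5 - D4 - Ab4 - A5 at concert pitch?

A3 C5 B4 E#5 G#5 E4 Bb4 B5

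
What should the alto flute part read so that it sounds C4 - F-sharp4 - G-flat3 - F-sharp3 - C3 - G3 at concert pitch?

F4 B4 Cb4 B3 F3 C4

Written C4 sounds as G3 on the alto flute, so concert pitches are written a perfect fourth up.
C4 becomes F4
F#4 becomes B4
Gb3 becomes Cb4
F#3 becomes B3
C3 becomes F3
G3 becomes C4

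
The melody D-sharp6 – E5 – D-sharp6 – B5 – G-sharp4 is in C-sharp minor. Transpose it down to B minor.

C-sharp minor to B minor down is a major second, so every note moves down by that interval.
D#6 to C#6
E5 to D5
D#6 to C#6
B5 to A5
G#4 to F#4

C#6 D5 C#6 A5 F#4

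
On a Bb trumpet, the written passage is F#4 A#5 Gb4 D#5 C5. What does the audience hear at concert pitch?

The Bb trumpet sounds a major second below written, so transpose each written note down a major second.
F#4 gives E4
A#5 gives G#5
Gb4 gives Fb4
D#5 gives C#5
C5 gives Bb4

E4 G#5 Fb4 C#5 Bb4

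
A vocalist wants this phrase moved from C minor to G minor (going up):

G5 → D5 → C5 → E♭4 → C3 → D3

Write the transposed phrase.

D6 A5 G5 Bb4 G3 A3

From C up to G is a perfect fifth; apply that to each pitch.
G5 -> D6
D5 -> A5
C5 -> G5
Eb4 -> Bb4
C3 -> G3
D3 -> A3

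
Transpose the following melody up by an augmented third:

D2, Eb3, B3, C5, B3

F##2 G#3 D##4 E#5 D##4

D2: a third up reaches F, and 5 semitones makes it F##2.
An augmented third up from Eb3 gives G#3.
An augmented third up from B3 gives D##4.
C5 up an augmented third is E#5.
B3 up an augmented third is D##4.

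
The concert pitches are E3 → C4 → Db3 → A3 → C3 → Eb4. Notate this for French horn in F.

Written C4 sounds as F3 on the French horn in F, so concert pitches are written a perfect fifth up.
E3 to B3
C4 to G4
Db3 to Ab3
A3 to E4
C3 to G3
Eb4 to Bb4

B3 G4 Ab3 E4 G3 Bb4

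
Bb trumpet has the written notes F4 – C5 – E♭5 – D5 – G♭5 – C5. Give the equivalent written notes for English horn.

First find concert pitch: the Bb trumpet sounds a major second below written, so F4 C5 E♭5 D5 G♭5 C5 sounds Eb4 Bb4 Db5 C5 Fb5 Bb4.
Then write for English horn: it sounds a perfect fifth below written, so the part must be a perfect fifth above concert.
Eb4 → Bb4
Bb4 → F5
Db5 → Ab5
C5 → G5
Fb5 → Cb6
Bb4 → F5

Bb4 F5 Ab5 G5 Cb6 F5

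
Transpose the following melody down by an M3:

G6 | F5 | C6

Eb6 Db5 Ab5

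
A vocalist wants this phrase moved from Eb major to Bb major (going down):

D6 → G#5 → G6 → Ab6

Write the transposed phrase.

A5 D#5 D6 Eb6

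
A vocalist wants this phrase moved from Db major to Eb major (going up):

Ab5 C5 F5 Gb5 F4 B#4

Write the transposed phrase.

Bb5 D5 G5 Ab5 G4 C##5

Db major to Eb major up is a major second, so every note moves up by that interval.
Ab5 becomes Bb5
C5 becomes D5
F5 becomes G5
Gb5 becomes Ab5
F4 becomes G4
B#4 becomes C##5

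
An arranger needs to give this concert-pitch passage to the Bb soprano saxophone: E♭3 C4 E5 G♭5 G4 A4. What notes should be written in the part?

The Bb soprano saxophone sounds a major second below written, so the written part must be a major second above concert — transpose each note up.
Eb3 gives F3
C4 gives D4
E5 gives F#5
Gb5 gives Ab5
G4 gives A4
A4 gives B4

F3 D4 F#5 Ab5 A4 B4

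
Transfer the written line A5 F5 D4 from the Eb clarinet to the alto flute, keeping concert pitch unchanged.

F6 Db6 Bb4

First find concert pitch: the Eb clarinet sounds a minor third above written, so A5 F5 D4 sounds C6 Ab5 F4.
Then write for alto flute: it sounds a perfect fourth below written, so the part must be a perfect fourth above concert.
C6 → F6
Ab5 → Db6
F4 → Bb4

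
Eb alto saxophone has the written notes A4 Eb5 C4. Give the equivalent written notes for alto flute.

First find concert pitch: the Eb alto saxophone sounds a major sixth below written, so A4 Eb5 C4 sounds C4 Gb4 Eb3.
Then write for alto flute: it sounds a perfect fourth below written, so the part must be a perfect fourth above concert.
C4 → F4
Gb4 → Cb5
Eb3 → Ab3

F4 Cb5 Ab3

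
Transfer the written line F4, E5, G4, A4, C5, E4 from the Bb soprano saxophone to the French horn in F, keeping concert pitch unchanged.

Bb4 A5 C5 D5 F5 A4

First find concert pitch: the Bb soprano saxophone sounds a major second below written, so F4 E5 G4 A4 C5 E4 sounds Eb4 D5 F4 G4 Bb4 D4.
Then write for French horn in F: it sounds a perfect fifth below written, so the part must be a perfect fifth above concert.
Eb4 → Bb4
D5 → A5
F4 → C5
G4 → D5
Bb4 → F5
D4 → A4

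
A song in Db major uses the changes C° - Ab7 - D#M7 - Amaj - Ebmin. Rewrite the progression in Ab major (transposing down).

G° Eb7 A#M7 Emaj Bbmin

Db major down to Ab major is a perfect fourth; each chord root moves by that interval while the quality stays the same.
C°: root C down a perfect fourth → G, giving G°.
Ab7: root Ab down a perfect fourth → Eb, giving Eb7.
D#M7: root D# down a perfect fourth → A#, giving A#M7.
Amaj: root A down a perfect fourth → E, giving Emaj.
Ebmin: root Eb down a perfect fourth → Bb, giving Bbmin.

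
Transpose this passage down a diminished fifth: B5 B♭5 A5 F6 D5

E#5 E5 D#5 B5 G#4

B5: a fifth down reaches E, and 6 semitones makes it E#5.
Bb5 down a diminished fifth is E5.
A5 down a diminished fifth is D#5.
A diminished fifth down from F6 gives B5.
D5: a fifth down reaches G, and 6 semitones makes it G#4.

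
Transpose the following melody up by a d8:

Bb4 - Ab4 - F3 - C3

Bb4 → Bbb5
Ab4 → Abb5
F3 → Fb4
C3 → Cb4

Bbb5 Abb5 Fb4 Cb4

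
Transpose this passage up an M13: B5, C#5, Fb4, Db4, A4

G#7 A#6 Db6 Bb5 F#6

B5 becomes G#7
C#5 becomes A#6
Fb4 becomes Db6
Db4 becomes Bb5
A4 becomes F#6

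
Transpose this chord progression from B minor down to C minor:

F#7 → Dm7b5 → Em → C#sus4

G7 Ebm7b5 Fm Dsus4

B minor down to C minor is a major seventh; each chord root moves by that interval while the quality stays the same.
F#7: root F# down a major seventh → G, giving G7.
Dm7b5: root D down a major seventh → Eb, giving Ebm7b5.
Em: root E down a major seventh → F, giving Fm.
C#sus4: root C# down a major seventh → D, giving Dsus4.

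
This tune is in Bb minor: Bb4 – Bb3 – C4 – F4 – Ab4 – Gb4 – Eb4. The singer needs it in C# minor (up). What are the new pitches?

C#5 C#4 D#4 G#4 B4 A4 F#4

From Bb up to C# is an augmented second; apply that to each pitch.
Bb4 to C#5
Bb3 to C#4
C4 to D#4
F4 to G#4
Ab4 to B4
Gb4 to A4
Eb4 to F#4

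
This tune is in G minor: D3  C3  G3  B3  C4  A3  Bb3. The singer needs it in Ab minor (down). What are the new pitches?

G minor to Ab minor down is a major seventh, so every note moves down by that interval.
D3 to Eb2
C3 to Db2
G3 to Ab2
B3 to C3
C4 to Db3
A3 to Bb2
Bb3 to Cb3

Eb2 Db2 Ab2 C3 Db3 Bb2 Cb3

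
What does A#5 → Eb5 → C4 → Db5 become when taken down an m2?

A minor second down from A#5 gives G##5.
Eb5: a second down reaches D, and 1 semitone makes it D5.
C4 down a minor second is B3.
A minor second down from Db5 gives C5.

G##5 D5 B3 C5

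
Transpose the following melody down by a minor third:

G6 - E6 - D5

E6 C#6 B4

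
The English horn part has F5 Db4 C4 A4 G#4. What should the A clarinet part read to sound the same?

Db5 Bbb3 Ab3 F4 E4

First find concert pitch: the English horn sounds a perfect fifth below written, so F5 Db4 C4 A4 G#4 sounds Bb4 Gb3 F3 D4 C#4.
Then write for A clarinet: it sounds a minor third below written, so the part must be a minor third above concert.
Bb4 → Db5
Gb3 → Bbb3
F3 → Ab3
D4 → F4
C#4 → E4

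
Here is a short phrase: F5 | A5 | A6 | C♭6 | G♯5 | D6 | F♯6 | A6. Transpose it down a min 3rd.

F5 down a minor third is D5.
A minor third down from A5 gives F#5.
A minor third down from A6 gives F#6.
Cb6 down a minor third is Ab5.
G#5: a third down reaches E, and 3 semitones makes it E#5.
A minor third down from D6 gives B5.
F#6 down a minor third is D#6.
A6: a third down reaches F, and 3 semitones makes it F#6.

D5 F#5 F#6 Ab5 E#5 B5 D#6 F#6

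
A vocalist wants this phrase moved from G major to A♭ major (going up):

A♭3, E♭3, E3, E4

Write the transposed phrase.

From G up to A♭ is a minor second; apply that to each pitch.
Ab3 becomes Bbb3
Eb3 becomes Fb3
E3 becomes F3
E4 becomes F4

Bbb3 Fb3 F3 F4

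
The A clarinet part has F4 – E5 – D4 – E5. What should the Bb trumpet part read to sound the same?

First find concert pitch: the A clarinet sounds a minor third below written, so F4 E5 D4 E5 sounds D4 C#5 B3 C#5.
Then write for Bb trumpet: it sounds a major second below written, so the part must be a major second above concert.
D4 → E4
C#5 → D#5
B3 → C#4
C#5 → D#5

E4 D#5 C#4 D#5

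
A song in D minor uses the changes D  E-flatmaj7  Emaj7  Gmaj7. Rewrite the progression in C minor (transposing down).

C Dbmaj7 Dmaj7 Fmaj7

D minor down to C minor is a major second; each chord root moves by that interval while the quality stays the same.
D: root D down a major second → C, giving C.
E-flatmaj7: root E-flat down a major second → Db, giving Dbmaj7.
Emaj7: root E down a major second → D, giving Dmaj7.
Gmaj7: root G down a major second → F, giving Fmaj7.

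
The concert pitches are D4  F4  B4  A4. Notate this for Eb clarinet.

Written C4 sounds as Eb4 on the Eb clarinet, so concert pitches are written a minor third down.
D4 → B3
F4 → D4
B4 → G#4
A4 → F#4

B3 D4 G#4 F#4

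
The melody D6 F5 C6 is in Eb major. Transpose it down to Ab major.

From Eb down to Ab is a perfect fifth; apply that to each pitch.
D6 -> G5
F5 -> Bb4
C6 -> F5

G5 Bb4 F5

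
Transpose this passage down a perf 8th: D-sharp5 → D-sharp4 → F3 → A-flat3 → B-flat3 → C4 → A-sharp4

D#4 D#3 F2 Ab2 Bb2 C3 A#3

D#5 down a perfect octave is D#4.
D#4 down a perfect octave is D#3.
F3 down a perfect octave is F2.
A perfect octave down from Ab3 gives Ab2.
A perfect octave down from Bb3 gives Bb2.
C4: an octave down reaches C, and 12 semitones makes it C3.
A#4 down a perfect octave is A#3.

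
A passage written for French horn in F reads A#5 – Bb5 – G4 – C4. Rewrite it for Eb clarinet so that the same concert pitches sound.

First find concert pitch: the French horn in F sounds a perfect fifth below written, so A#5 Bb5 G4 C4 sounds D#5 Eb5 C4 F3.
Then write for Eb clarinet: it sounds a minor third above written, so the part must be a minor third below concert.
D#5 → B#4
Eb5 → C5
C4 → A3
F3 → D3

B#4 C5 A3 D3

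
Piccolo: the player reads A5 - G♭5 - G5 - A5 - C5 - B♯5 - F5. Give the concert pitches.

A6 Gb6 G6 A6 C6 B#6 F6

The piccolo sounds a perfect octave above written, so transpose each written note up a perfect octave.
A5 to A6
Gb5 to Gb6
G5 to G6
A5 to A6
C5 to C6
B#5 to B#6
F5 to F6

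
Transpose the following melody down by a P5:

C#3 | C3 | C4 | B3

F#2 F2 F3 E3

C#3: a fifth down reaches F, and 7 semitones makes it F#2.
A perfect fifth down from C3 gives F2.
C4 down a perfect fifth is F3.
B3: a fifth down reaches E, and 7 semitones makes it E3.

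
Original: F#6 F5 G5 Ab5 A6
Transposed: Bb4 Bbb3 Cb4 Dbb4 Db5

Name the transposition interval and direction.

down an augmented twelfth

From F#6 to Bb4 is 12 letter names — a twelfth of some quality.
Bb4 to F#6 is 20 semitones, which makes it an augmented twelfth; the second version is lower, so the direction is down.
Checking another pair — A6 → Db5 — gives the same interval.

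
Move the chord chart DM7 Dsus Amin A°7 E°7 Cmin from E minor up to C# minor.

BM7 Bsus F#min F#°7 C#°7 Amin

E minor up to C# minor is a major sixth; each chord root moves by that interval while the quality stays the same.
DM7: root D up a major sixth → B, giving BM7.
Dsus: root D up a major sixth → B, giving Bsus.
Amin: root A up a major sixth → F#, giving F#min.
A°7: root A up a major sixth → F#, giving F#°7.
E°7: root E up a major sixth → C#, giving C#°7.
Cmin: root C up a major sixth → A, giving Amin.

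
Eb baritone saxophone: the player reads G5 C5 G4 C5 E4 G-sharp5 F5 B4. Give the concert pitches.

Bb3 Eb3 Bb2 Eb3 G2 B3 Ab3 D3

The Eb baritone saxophone sounds a major thirteenth below written, so transpose each written note down a major thirteenth.
G5 gives Bb3
C5 gives Eb3
G4 gives Bb2
C5 gives Eb3
E4 gives G2
G#5 gives B3
F5 gives Ab3
B4 gives D3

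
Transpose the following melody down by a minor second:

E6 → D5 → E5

D#6 C#5 D#5

E6 gives D#6
D5 gives C#5
E5 gives D#5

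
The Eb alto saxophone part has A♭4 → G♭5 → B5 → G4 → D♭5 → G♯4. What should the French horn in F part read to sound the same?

Gb4 Fb5 A5 F4 Cb5 F#4

First find concert pitch: the Eb alto saxophone sounds a major sixth below written, so A♭4 G♭5 B5 G4 D♭5 G♯4 sounds Cb4 Bbb4 D5 Bb3 Fb4 B3.
Then write for French horn in F: it sounds a perfect fifth below written, so the part must be a perfect fifth above concert.
Cb4 → Gb4
Bbb4 → Fb5
D5 → A5
Bb3 → F4
Fb4 → Cb5
B3 → F#4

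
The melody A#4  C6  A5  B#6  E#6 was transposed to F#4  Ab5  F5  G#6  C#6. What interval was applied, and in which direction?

From A#4 to F#4 is 3 letter names — a third of some quality.
F#4 to A#4 is 4 semitones, which makes it a major third; the second version is lower, so the direction is down.
Checking another pair — E#6 → C#6 — gives the same interval.

down a major third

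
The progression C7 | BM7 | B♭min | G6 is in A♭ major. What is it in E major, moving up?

G#7 F##M7 F#min D#6

A♭ major up to E major is an augmented fifth; each chord root moves by that interval while the quality stays the same.
C7: root C up an augmented fifth → G#, giving G#7.
BM7: root B up an augmented fifth → F##, giving F##M7.
B♭min: root B♭ up an augmented fifth → F#, giving F#min.
G6: root G up an augmented fifth → D#, giving D#6.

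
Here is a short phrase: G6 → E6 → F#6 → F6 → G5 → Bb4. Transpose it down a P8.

G5 E5 F#5 F5 G4 Bb3

G6 down a perfect octave is G5.
E6: an octave down reaches E, and 12 semitones makes it E5.
A perfect octave down from F#6 gives F#5.
F6 down a perfect octave is F5.
A perfect octave down from G5 gives G4.
Bb4: an octave down reaches B, and 12 semitones makes it Bb3.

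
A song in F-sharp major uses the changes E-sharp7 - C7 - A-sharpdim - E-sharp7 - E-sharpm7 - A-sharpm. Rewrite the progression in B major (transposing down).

F-sharp major down to B major is a perfect fifth; each chord root moves by that interval while the quality stays the same.
E-sharp7: root E-sharp down a perfect fifth → A#, giving A#7.
C7: root C down a perfect fifth → F, giving F7.
A-sharpdim: root A-sharp down a perfect fifth → D#, giving D#dim.
E-sharp7: root E-sharp down a perfect fifth → A#, giving A#7.
E-sharpm7: root E-sharp down a perfect fifth → A#, giving A#m7.
A-sharpm: root A-sharp down a perfect fifth → D#, giving D#m.

A#7 F7 D#dim A#7 A#m7 D#m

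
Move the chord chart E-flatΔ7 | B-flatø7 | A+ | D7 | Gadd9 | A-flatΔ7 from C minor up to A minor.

CΔ7 Gø7 F#+ B7 Eadd9 FΔ7

C minor up to A minor is a major sixth; each chord root moves by that interval while the quality stays the same.
E-flatΔ7: root E-flat up a major sixth → C, giving CΔ7.
B-flatø7: root B-flat up a major sixth → G, giving Gø7.
A+: root A up a major sixth → F#, giving F#+.
D7: root D up a major sixth → B, giving B7.
Gadd9: root G up a major sixth → E, giving Eadd9.
A-flatΔ7: root A-flat up a major sixth → F, giving FΔ7.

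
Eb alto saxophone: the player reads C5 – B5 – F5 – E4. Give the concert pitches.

Eb4 D5 Ab4 G3

The Eb alto saxophone sounds a major sixth below written, so transpose each written note down a major sixth.
C5 -> Eb4
B5 -> D5
F5 -> Ab4
E4 -> G3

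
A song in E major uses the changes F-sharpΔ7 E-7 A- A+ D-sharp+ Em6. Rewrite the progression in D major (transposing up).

E major up to D major is a minor seventh; each chord root moves by that interval while the quality stays the same.
F-sharpΔ7: root F-sharp up a minor seventh → E, giving EΔ7.
E-7: root E up a minor seventh → D, giving D-7.
A-: root A up a minor seventh → G, giving G-.
A+: root A up a minor seventh → G, giving G+.
D-sharp+: root D-sharp up a minor seventh → C#, giving C#+.
Em6: root E up a minor seventh → D, giving Dm6.

EΔ7 D-7 G- G+ C#+ Dm6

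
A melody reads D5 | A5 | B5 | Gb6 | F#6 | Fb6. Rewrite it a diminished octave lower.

D#4 A#4 B#4 G5 F##5 F5

D5 → D#4
A5 → A#4
B5 → B#4
Gb6 → G5
F#6 → F##5
Fb6 → F5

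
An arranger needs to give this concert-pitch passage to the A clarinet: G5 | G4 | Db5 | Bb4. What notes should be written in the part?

Bb5 Bb4 Fb5 Db5

The A clarinet sounds a minor third below written, so the written part must be a minor third above concert — transpose each note up.
G5 → Bb5
G4 → Bb4
Db5 → Fb5
Bb4 → Db5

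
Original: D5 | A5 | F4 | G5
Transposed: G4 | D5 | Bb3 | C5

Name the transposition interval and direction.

down a perfect fifth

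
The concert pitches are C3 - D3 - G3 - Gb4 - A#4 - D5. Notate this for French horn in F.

The French horn in F sounds a perfect fifth below written, so the written part must be a perfect fifth above concert — transpose each note up.
C3 gives G3
D3 gives A3
G3 gives D4
Gb4 gives Db5
A#4 gives E#5
D5 gives A5

G3 A3 D4 Db5 E#5 A5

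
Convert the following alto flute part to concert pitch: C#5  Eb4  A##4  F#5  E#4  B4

G#4 Bb3 E##4 C#5 B#3 F#4

The alto flute sounds a perfect fourth below written, so transpose each written note down a perfect fourth.
C#5 gives G#4
Eb4 gives Bb3
A##4 gives E##4
F#5 gives C#5
E#4 gives B#3
B4 gives F#4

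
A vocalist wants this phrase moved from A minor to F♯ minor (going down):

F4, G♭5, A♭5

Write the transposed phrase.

D4 Eb5 F5

From A down to F♯ is a minor third; apply that to each pitch.
F4 → D4
Gb5 → Eb5
Ab5 → F5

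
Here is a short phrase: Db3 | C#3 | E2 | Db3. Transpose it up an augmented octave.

D4 C##4 E#3 D4

Db3 gives D4
C#3 gives C##4
E2 gives E#3
Db3 gives D4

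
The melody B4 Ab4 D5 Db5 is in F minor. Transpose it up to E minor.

From F up to E is a major seventh; apply that to each pitch.
B4 → A#5
Ab4 → G5
D5 → C#6
Db5 → C6

A#5 G5 C#6 C6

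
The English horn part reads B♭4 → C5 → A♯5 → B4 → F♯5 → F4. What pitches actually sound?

Eb4 F4 D#5 E4 B4 Bb3

Written C4 on the English horn sounds as F3, a perfect fifth lower; apply that shift to every note.
Bb4 -> Eb4
C5 -> F4
A#5 -> D#5
B4 -> E4
F#5 -> B4
F4 -> Bb3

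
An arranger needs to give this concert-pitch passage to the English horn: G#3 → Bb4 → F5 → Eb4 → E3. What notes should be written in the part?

Written C4 sounds as F3 on the English horn, so concert pitches are written a perfect fifth up.
G#3 gives D#4
Bb4 gives F5
F5 gives C6
Eb4 gives Bb4
E3 gives B3

D#4 F5 C6 Bb4 B3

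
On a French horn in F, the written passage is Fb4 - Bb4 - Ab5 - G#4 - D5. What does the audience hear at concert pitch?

Bbb3 Eb4 Db5 C#4 G4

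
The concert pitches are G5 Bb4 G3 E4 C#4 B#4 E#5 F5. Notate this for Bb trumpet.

The Bb trumpet sounds a major second below written, so the written part must be a major second above concert — transpose each note up.
G5 -> A5
Bb4 -> C5
G3 -> A3
E4 -> F#4
C#4 -> D#4
B#4 -> C##5
E#5 -> F##5
F5 -> G5

A5 C5 A3 F#4 D#4 C##5 F##5 G5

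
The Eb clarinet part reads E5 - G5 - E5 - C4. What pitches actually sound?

Written C4 on the Eb clarinet sounds as Eb4, a minor third higher; apply that shift to every note.
E5 becomes G5
G5 becomes Bb5
E5 becomes G5
C4 becomes Eb4

G5 Bb5 G5 Eb4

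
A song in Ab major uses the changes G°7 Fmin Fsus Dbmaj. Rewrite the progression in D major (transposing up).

C#°7 Bmin Bsus Gmaj

Ab major up to D major is an augmented fourth; each chord root moves by that interval while the quality stays the same.
G°7: root G up an augmented fourth → C#, giving C#°7.
Fmin: root F up an augmented fourth → B, giving Bmin.
Fsus: root F up an augmented fourth → B, giving Bsus.
Dbmaj: root Db up an augmented fourth → G, giving Gmaj.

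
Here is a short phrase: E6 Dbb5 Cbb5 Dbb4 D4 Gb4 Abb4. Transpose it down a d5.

A diminished fifth down from E6 gives A#5.
Dbb5 down a diminished fifth is Gb4.
Cbb5 down a diminished fifth is Fb4.
A diminished fifth down from Dbb4 gives Gb3.
D4 down a diminished fifth is G#3.
Gb4 down a diminished fifth is C4.
Abb4: a fifth down reaches D, and 6 semitones makes it Db4.

A#5 Gb4 Fb4 Gb3 G#3 C4 Db4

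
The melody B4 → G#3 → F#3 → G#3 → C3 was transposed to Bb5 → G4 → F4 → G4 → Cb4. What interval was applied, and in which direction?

Take the first pair: B4 → Bb5. B to B spans 8 letter names, so the interval is some kind of octave.
B4 to Bb5 is 11 semitones, which makes it a diminished octave; the second version is higher, so the direction is up.
Checking another pair — C3 → Cb4 — gives the same interval.

up a diminished octave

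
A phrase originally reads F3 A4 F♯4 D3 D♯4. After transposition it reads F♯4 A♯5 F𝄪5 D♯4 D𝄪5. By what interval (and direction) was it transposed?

up an augmented octave

Take the first pair: F3 → F#4. F to F spans 8 letter names, so the interval is some kind of octave.
F3 to F#4 is 13 semitones, which makes it an augmented octave; the second version is higher, so the direction is up.
Checking another pair — D#4 → D##5 — gives the same interval.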